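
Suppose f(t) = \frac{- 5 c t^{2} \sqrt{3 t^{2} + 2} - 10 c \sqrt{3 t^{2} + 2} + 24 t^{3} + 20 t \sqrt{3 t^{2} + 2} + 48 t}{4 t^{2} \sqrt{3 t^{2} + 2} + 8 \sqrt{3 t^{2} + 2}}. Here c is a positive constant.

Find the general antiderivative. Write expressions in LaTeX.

F(t) = \frac{- 5 c t + 8 \sqrt{3 t^{2} + 2} + 10 \log{\left(\frac{t^{2}}{2} + 1 \right)}}{4} + C

Check any antiderivative F(t) by computing F'(t) and comparing it with f(t).
Check: d/dt[\frac{- 5 c t + 8 \sqrt{3 t^{2} + 2} + 10 \log{\left(\frac{t^{2}}{2} + 1 \right)}}{4}] = \frac{- 5 c t^{2} \sqrt{3 t^{2} + 2} - 10 c \sqrt{3 t^{2} + 2} + 24 t^{3} + 20 t \sqrt{3 t^{2} + 2} + 48 t}{4 t^{2} \sqrt{3 t^{2} + 2} + 8 \sqrt{3 t^{2} + 2}} = f(t).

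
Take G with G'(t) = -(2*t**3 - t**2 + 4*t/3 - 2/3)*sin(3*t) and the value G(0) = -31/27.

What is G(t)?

Since d/dt undoes antidifferentiation here, G(t) must give back the stated G'(t).
A general antiderivative is 2*t**3*cos(3*t)/3 - 2*t**2*sin(3*t)/3 - t**2*cos(3*t)/3 + 2*t*sin(3*t)/9 - 4*cos(3*t)/27 + C.
The condition gives C = -31/27 - (-4/27) = -1.
So G(t) = (18*t**3*cos(3*t) - 18*t**2*sin(3*t) - 9*t**2*cos(3*t) + 6*t*sin(3*t) - 4*cos(3*t) - 27)/27.
Check: d/dt[(18*t**3*cos(3*t) - 18*t**2*sin(3*t) - 9*t**2*cos(3*t) + 6*t*sin(3*t) - 4*cos(3*t) - 27)/27] = -2*t**3*sin(3*t) + t**2*sin(3*t) - 4*t*sin(3*t)/3 + 2*sin(3*t)/3, which equals G'(t).

G(t) = (18*t**3*cos(3*t) - 18*t**2*sin(3*t) - 9*t**2*cos(3*t) + 6*t*sin(3*t) - 4*cos(3*t) - 27)/27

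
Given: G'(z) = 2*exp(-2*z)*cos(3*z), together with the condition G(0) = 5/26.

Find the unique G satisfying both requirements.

G(z) = 1/2 + 6*exp(-2*z)*sin(3*z)/13 - 4*exp(-2*z)*cos(3*z)/13

Differentiate the proposed G(z) back; it has to land on the given G'(z).
A general antiderivative is 6*exp(-2*z)*sin(3*z)/13 - 4*exp(-2*z)*cos(3*z)/13 + C.
The condition gives C = 5/26 - (-4/13) = 1/2.
So G(z) = 1/2 + 6*exp(-2*z)*sin(3*z)/13 - 4*exp(-2*z)*cos(3*z)/13.
Check: d/dz[1/2 + 6*exp(-2*z)*sin(3*z)/13 - 4*exp(-2*z)*cos(3*z)/13] = 2*exp(-2*z)*cos(3*z) = G'(z).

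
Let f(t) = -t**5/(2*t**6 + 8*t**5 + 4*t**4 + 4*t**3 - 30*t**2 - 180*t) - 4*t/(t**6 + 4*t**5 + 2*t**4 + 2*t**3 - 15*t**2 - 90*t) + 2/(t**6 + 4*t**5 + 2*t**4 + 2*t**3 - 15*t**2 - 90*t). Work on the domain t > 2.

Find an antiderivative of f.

The denominator factors as 2*t*(t - 2)*(t + 3)**2*(t**2 + 5); partial fractions split f into directly integrable pieces: -(584*t - 3215)/(8820*(t**2 + 5)) - 7997/(22050*(t + 3)) + 271/(420*(t + 3)**2) - 11/(225*(t - 2)) - 1/(45*t).
Check: d/dt[(-980*(t + 3)*log(t) - 2156*(t + 3)*log(t - 2) - 15994*(t + 3)*log(t + 3) - 1460*(t + 3)*log(t**2 + 5) + 3215*sqrt(5)*(t + 3)*atan(sqrt(5)*t/5) - 28455)/(44100*(t + 3))] = (-t**5 - 8*t + 4)/(2*t**6 + 8*t**5 + 4*t**4 + 4*t**3 - 30*t**2 - 180*t), which equals f(t).

An antiderivative is F(t) = (-980*(t + 3)*log(t) - 2156*(t + 3)*log(t - 2) - 15994*(t + 3)*log(t + 3) - 1460*(t + 3)*log(t**2 + 5) + 3215*sqrt(5)*(t + 3)*atan(sqrt(5)*t/5) - 28455)/(44100*(t + 3)).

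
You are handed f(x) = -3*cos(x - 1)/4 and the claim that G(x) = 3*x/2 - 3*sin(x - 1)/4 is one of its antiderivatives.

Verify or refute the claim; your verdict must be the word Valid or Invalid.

Invalid: d/dx[G] - f = 3/2, which is not 0.

d/dx[G] = 3/2 - 3*cos(x - 1)/4
d/dx[G] - f(x) = 3/2 != 0.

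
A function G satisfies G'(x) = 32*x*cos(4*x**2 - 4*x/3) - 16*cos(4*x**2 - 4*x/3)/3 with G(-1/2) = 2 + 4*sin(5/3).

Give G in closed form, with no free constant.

G'(x) matches the chain-rule pattern g'(h)*h' with inner function h(x) = 4*x**2 - 4*x/3; substituting u = h(x) collapses the integral.
A general antiderivative is 4*sin(4*x**2 - 4*x/3) + C.
The condition gives C = 2 + 4*sin(5/3) - (4*sin(5/3)) = 2.
So G(x) = 2*(2*sin(4*x**2 - 4*x/3) + 1).
Check: d/dx[2*(2*sin(4*x**2 - 4*x/3) + 1)] = 32*x*cos(4*x**2 - 4*x/3) - 16*cos(4*x**2 - 4*x/3)/3 = G'(x).

G(x) = 2*(2*sin(4*x**2 - 4*x/3) + 1)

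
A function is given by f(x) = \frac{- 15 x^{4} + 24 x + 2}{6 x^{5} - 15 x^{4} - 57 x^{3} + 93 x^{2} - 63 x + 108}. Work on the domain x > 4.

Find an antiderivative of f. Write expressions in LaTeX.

An antiderivative is F(x) = - \frac{1751256 \log{\left(x - 4 \right)} - 144466 \log{\left(x - \frac{3}{2} \right)} + 567970 \log{\left(x + 3 \right)} - 43155 \log{\left(x^{2} + 1 \right)} + 136710 \operatorname{atan}{\left(x \right)}}{835380}.

The denominator factors as 3 \left(x - 4\right) \left(x + 3\right) \left(2 x - 3\right) \left(x^{2} + 1\right); partial fractions split f into directly integrable pieces: \frac{137 x - 217}{1326 \left(x^{2} + 1\right)} + \frac{607}{1755 \left(2 x - 3\right)} - \frac{257}{378 \left(x + 3\right)} - \frac{3742}{1785 \left(x - 4\right)}.
Check: d/dx[- \frac{1751256 \log{\left(x - 4 \right)} - 144466 \log{\left(x - \frac{3}{2} \right)} + 567970 \log{\left(x + 3 \right)} - 43155 \log{\left(x^{2} + 1 \right)} + 136710 \operatorname{atan}{\left(x \right)}}{835380}] = \frac{- 15 x^{4} + 24 x + 2}{6 x^{5} - 15 x^{4} - 57 x^{3} + 93 x^{2} - 63 x + 108} = f(x).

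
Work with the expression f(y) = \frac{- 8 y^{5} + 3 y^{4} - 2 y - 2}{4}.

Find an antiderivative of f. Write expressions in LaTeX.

An antiderivative is F(y) = - \frac{y \left(20 y^{5} - 9 y^{4} + 15 y + 30\right)}{60}.

Check any antiderivative F(y) by computing F'(y) and comparing it with f(y).
Check: d/dy[- \frac{y \left(20 y^{5} - 9 y^{4} + 15 y + 30\right)}{60}] = - 2 y^{5} + \frac{3 y^{4}}{4} - \frac{y}{2} - \frac{1}{2}, which equals f(y).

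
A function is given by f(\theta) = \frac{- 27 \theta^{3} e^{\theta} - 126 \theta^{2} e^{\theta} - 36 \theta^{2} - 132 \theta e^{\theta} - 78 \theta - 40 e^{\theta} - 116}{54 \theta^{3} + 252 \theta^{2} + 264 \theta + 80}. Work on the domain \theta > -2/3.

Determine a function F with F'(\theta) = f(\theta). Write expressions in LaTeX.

Check any antiderivative F(\theta) by computing F'(\theta) and comparing it with f(\theta).
Check: d/d\theta[- \frac{e^{\theta}}{2} - \frac{2 \log{\left(\frac{3 \theta}{2} + 5 \right)}}{3} + \frac{5}{9 \theta + 6}] = \frac{- 27 \theta^{3} e^{\theta} - 126 \theta^{2} e^{\theta} - 36 \theta^{2} - 132 \theta e^{\theta} - 78 \theta - 40 e^{\theta} - 116}{54 \theta^{3} + 252 \theta^{2} + 264 \theta + 80} = f(\theta).

An antiderivative is F(\theta) = - \frac{e^{\theta}}{2} - \frac{2 \log{\left(\frac{3 \theta}{2} + 5 \right)}}{3} + \frac{5}{9 \theta + 6}.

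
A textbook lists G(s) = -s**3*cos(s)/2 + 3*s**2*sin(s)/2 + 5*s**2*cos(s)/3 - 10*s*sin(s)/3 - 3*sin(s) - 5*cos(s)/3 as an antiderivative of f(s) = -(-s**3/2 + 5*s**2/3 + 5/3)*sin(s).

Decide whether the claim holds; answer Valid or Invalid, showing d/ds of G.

d/ds[G] = s**3*sin(s)/2 - 5*s**2*sin(s)/3 + 3*s*sin(s) - 5*sin(s)/3 - 3*cos(s)
d/ds[G] - f(s) = 3*s*sin(s) - 3*cos(s) != 0.

Invalid: d/ds[G] - f = 3*s*sin(s) - 3*cos(s), which is not 0.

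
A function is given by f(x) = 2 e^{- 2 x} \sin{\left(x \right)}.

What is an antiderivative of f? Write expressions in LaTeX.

An antiderivative is F(x) = \frac{2 \left(- 2 \sin{\left(x \right)} - \cos{\left(x \right)}\right) e^{- 2 x}}{5}.

For F(x) to be correct the identity F'(x) - f(x) = 0 must hold.
Check: d/dx[\frac{2 \left(- 2 \sin{\left(x \right)} - \cos{\left(x \right)}\right) e^{- 2 x}}{5}] = 2 e^{- 2 x} \sin{\left(x \right)} = f(x).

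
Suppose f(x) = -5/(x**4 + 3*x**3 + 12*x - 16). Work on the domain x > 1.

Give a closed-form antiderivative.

An antiderivative is F(x) = -log(x - 1)/5 + log(x + 4)/20 + 3*log(x**2 + 4)/40 + atan(x/2)/5.

Factor the denominator ((x - 1)*(x + 4)*(x**2 + 4)) and decompose: f = (3*x + 8)/(20*(x**2 + 4)) + 1/(20*(x + 4)) - 1/(5*(x - 1)); each piece integrates to a log, atan, or power term.
Check: d/dx[-log(x - 1)/5 + log(x + 4)/20 + 3*log(x**2 + 4)/40 + atan(x/2)/5] = -5/(x**4 + 3*x**3 + 12*x - 16) = f(x).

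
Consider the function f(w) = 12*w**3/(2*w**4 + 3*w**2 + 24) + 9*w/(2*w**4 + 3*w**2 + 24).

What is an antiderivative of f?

An antiderivative is F(w) = 3*log(w**4/3 + w**2/2 + 4)/2.

The substitution u = w**4/3 + w**2/2 + 4 works: f is exactly (dF/du)*(du/dw) for that inner function.
Check: d/dw[3*log(w**4/3 + w**2/2 + 4)/2] = (12*w**3 + 9*w)/(2*w**4 + 3*w**2 + 24), which equals f(w).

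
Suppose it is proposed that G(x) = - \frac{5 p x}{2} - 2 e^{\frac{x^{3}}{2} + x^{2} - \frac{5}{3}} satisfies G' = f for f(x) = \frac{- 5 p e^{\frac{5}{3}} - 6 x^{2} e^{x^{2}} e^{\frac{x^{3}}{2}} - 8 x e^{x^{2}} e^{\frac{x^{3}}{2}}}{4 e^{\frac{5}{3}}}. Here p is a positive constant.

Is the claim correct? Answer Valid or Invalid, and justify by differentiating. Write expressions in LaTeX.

Invalid: d/dx[G] - f = \frac{- 5 p e^{\frac{5}{3}} - 6 x^{2} e^{x^{2}} e^{\frac{x^{3}}{2}} - 8 x e^{x^{2}} e^{\frac{x^{3}}{2}}}{4 e^{\frac{5}{3}}}, which is not 0.

d/dx[G] = - \frac{5 p}{2} - \frac{3 x^{2} e^{x^{2}} e^{\frac{x^{3}}{2}}}{e^{\frac{5}{3}}} - \frac{4 x e^{x^{2}} e^{\frac{x^{3}}{2}}}{e^{\frac{5}{3}}}
d/dx[G] - f(x) = \frac{- 5 p e^{\frac{5}{3}} - 6 x^{2} e^{x^{2}} e^{\frac{x^{3}}{2}} - 8 x e^{x^{2}} e^{\frac{x^{3}}{2}}}{4 e^{\frac{5}{3}}} != 0.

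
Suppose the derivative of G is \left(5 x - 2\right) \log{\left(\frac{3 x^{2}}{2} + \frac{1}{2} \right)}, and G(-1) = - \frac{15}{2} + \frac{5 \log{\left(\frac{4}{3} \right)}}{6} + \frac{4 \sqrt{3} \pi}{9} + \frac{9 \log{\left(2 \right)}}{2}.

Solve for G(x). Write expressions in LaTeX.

G(x) = \frac{5 x^{2} \log{\left(\frac{3 x^{2}}{2} + \frac{1}{2} \right)}}{2} - \frac{5 x^{2}}{2} - 2 x \log{\left(\frac{3 x^{2}}{2} + \frac{1}{2} \right)} + 4 x + \frac{5 \log{\left(x^{2} + \frac{1}{3} \right)}}{6} - \frac{4 \sqrt{3} \operatorname{atan}{\left(\sqrt{3} x \right)}}{3} - 1

A candidate passes only if d/dx[G] lands on the given G'(x) exactly.
A general antiderivative is - \frac{5 x^{2}}{2} + 4 x + \left(\frac{5 x^{2}}{2} - 2 x\right) \log{\left(\frac{3 x^{2}}{2} + \frac{1}{2} \right)} + \frac{5 \log{\left(x^{2} + \frac{1}{3} \right)}}{6} - \frac{4 \sqrt{3} \operatorname{atan}{\left(\sqrt{3} x \right)}}{3} + C.
The condition gives C = - \frac{15}{2} + \frac{5 \log{\left(\frac{4}{3} \right)}}{6} + \frac{4 \sqrt{3} \pi}{9} + \frac{9 \log{\left(2 \right)}}{2} - (- \frac{13}{2} + \frac{5 \log{\left(\frac{4}{3} \right)}}{6} + \frac{4 \sqrt{3} \pi}{9} + \frac{9 \log{\left(2 \right)}}{2}) = -1.
So G(x) = \frac{5 x^{2} \log{\left(\frac{3 x^{2}}{2} + \frac{1}{2} \right)}}{2} - \frac{5 x^{2}}{2} - 2 x \log{\left(\frac{3 x^{2}}{2} + \frac{1}{2} \right)} + 4 x + \frac{5 \log{\left(x^{2} + \frac{1}{3} \right)}}{6} - \frac{4 \sqrt{3} \operatorname{atan}{\left(\sqrt{3} x \right)}}{3} - 1.
Check: d/dx[\frac{5 x^{2} \log{\left(\frac{3 x^{2}}{2} + \frac{1}{2} \right)}}{2} - \frac{5 x^{2}}{2} - 2 x \log{\left(\frac{3 x^{2}}{2} + \frac{1}{2} \right)} + 4 x + \frac{5 \log{\left(x^{2} + \frac{1}{3} \right)}}{6} - \frac{4 \sqrt{3} \operatorname{atan}{\left(\sqrt{3} x \right)}}{3} - 1] = 5 x \log{\left(3 x^{2} + 1 \right)} - 5 x \log{\left(2 \right)} - 2 \log{\left(3 x^{2} + 1 \right)} + 2 \log{\left(2 \right)}, which equals G'(x).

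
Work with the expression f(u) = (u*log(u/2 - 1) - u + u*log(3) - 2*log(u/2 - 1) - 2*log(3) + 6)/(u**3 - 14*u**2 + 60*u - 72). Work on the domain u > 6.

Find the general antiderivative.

F(u) = (-log(u/2 - 1) - log(3))/(u - 6) + C

Recognize the product-rule pattern: f = v'r + vr' with v = -1/(u - 6), r = log(3*u/2 - 3), so integration by parts undoes it.
Check: d/du[(-log(u/2 - 1) - log(3))/(u - 6)] = (u*log(u/2 - 1) - u + u*log(3) - 2*log(u/2 - 1) - 2*log(3) + 6)/(u**3 - 14*u**2 + 60*u - 72) = f(u).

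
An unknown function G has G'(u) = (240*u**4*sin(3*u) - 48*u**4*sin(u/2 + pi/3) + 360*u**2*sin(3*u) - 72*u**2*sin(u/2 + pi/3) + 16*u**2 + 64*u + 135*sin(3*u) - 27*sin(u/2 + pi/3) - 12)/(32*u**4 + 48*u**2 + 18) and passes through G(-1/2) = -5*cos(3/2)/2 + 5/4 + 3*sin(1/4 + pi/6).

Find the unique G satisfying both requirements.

G(u) = (-u - 2)/(2*u**2 + 3/2) - 5*cos(3*u)/2 + 3*cos(u/2 + pi/3) + 2

A candidate passes only if d/du[G] lands on the given G'(u) exactly.
A general antiderivative is (-u - 2)/(2*u**2 + 3/2) - 5*cos(3*u)/2 + 3*cos(u/2 + pi/3) + C.
The condition gives C = -5*cos(3/2)/2 + 5/4 + 3*sin(1/4 + pi/6) - (-3/4 - 5*cos(3/2)/2 + 3*sin(1/4 + pi/6)) = 2.
So G(u) = (-u - 2)/(2*u**2 + 3/2) - 5*cos(3*u)/2 + 3*cos(u/2 + pi/3) + 2.
Check: d/du[(-u - 2)/(2*u**2 + 3/2) - 5*cos(3*u)/2 + 3*cos(u/2 + pi/3) + 2] = (240*u**4*sin(3*u) - 48*u**4*sin(u/2 + pi/3) + 360*u**2*sin(3*u) - 72*u**2*sin(u/2 + pi/3) + 16*u**2 + 64*u + 135*sin(3*u) - 27*sin(u/2 + pi/3) - 12)/(32*u**4 + 48*u**2 + 18) = G'(u).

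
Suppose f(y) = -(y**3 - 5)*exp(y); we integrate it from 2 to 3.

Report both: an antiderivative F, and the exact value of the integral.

Antiderivative: F(y) = -y**3*exp(y) + 3*y**2*exp(y) - 6*y*exp(y) + 11*exp(y); value = -7*exp(3) - 3*exp(2)

f has the shape u'v + uv' for u = -y**3 + 3*y**2 - 6*y + 11 and v = exp(y) — it is the derivative of the product u*v.
F(y) = -y**3*exp(y) + 3*y**2*exp(y) - 6*y*exp(y) + 11*exp(y) is an antiderivative of f.
Check: d/dy[-y**3*exp(y) + 3*y**2*exp(y) - 6*y*exp(y) + 11*exp(y)] = -y**3*exp(y) + 5*exp(y), which equals f(y).
F(3) = -7*exp(3); F(2) = 3*exp(2).
Integral = F(3) - F(2) = -7*exp(3) - 3*exp(2).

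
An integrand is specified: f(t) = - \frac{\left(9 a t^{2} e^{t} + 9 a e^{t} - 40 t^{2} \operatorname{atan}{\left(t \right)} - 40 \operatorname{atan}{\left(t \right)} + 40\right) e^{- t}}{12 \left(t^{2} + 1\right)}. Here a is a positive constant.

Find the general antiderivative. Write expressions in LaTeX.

Whatever form F(t) takes, F'(t) = f(t) is non-negotiable.
Check: d/dt[\frac{\left(- 9 a t e^{t} - 40 \operatorname{atan}{\left(t \right)}\right) e^{- t}}{12}] = \frac{- 9 a t^{2} e^{t} - 9 a e^{t} + 40 t^{2} \operatorname{atan}{\left(t \right)} + 40 \operatorname{atan}{\left(t \right)} - 40}{12 t^{2} e^{t} + 12 e^{t}}, which equals f(t).

F(t) = \frac{\left(- 9 a t e^{t} - 40 \operatorname{atan}{\left(t \right)}\right) e^{- t}}{12} + C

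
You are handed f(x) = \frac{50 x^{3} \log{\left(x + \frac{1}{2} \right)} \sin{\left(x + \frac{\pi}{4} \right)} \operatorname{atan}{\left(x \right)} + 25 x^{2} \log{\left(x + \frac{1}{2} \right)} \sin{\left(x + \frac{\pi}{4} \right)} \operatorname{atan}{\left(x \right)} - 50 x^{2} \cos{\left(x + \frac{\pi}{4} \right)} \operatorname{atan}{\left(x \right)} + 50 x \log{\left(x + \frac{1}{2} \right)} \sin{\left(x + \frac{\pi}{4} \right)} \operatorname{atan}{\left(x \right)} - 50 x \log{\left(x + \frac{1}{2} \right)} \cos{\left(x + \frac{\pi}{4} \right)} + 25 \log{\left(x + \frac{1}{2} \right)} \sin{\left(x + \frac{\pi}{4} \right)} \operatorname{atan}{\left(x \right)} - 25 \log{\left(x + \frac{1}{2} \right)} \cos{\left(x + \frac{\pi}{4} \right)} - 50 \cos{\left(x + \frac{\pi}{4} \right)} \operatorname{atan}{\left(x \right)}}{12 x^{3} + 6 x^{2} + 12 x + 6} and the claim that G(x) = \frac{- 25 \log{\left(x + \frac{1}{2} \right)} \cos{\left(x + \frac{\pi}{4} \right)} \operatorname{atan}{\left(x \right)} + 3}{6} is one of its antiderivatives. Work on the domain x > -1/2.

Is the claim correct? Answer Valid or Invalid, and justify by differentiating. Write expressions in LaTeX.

Valid: G'(x) = f(x).

d/dx[G] = \frac{50 x^{3} \log{\left(x + \frac{1}{2} \right)} \sin{\left(x + \frac{\pi}{4} \right)} \operatorname{atan}{\left(x \right)} + 25 x^{2} \log{\left(x + \frac{1}{2} \right)} \sin{\left(x + \frac{\pi}{4} \right)} \operatorname{atan}{\left(x \right)} - 50 x^{2} \cos{\left(x + \frac{\pi}{4} \right)} \operatorname{atan}{\left(x \right)} + 50 x \log{\left(x + \frac{1}{2} \right)} \sin{\left(x + \frac{\pi}{4} \right)} \operatorname{atan}{\left(x \right)} - 50 x \log{\left(x + \frac{1}{2} \right)} \cos{\left(x + \frac{\pi}{4} \right)} + 25 \log{\left(x + \frac{1}{2} \right)} \sin{\left(x + \frac{\pi}{4} \right)} \operatorname{atan}{\left(x \right)} - 25 \log{\left(x + \frac{1}{2} \right)} \cos{\left(x + \frac{\pi}{4} \right)} - 50 \cos{\left(x + \frac{\pi}{4} \right)} \operatorname{atan}{\left(x \right)}}{12 x^{3} + 6 x^{2} + 12 x + 6}
This equals f(x) exactly, so the claim holds.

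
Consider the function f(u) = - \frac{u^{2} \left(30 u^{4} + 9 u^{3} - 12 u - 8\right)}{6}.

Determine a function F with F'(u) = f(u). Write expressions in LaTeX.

An antiderivative is F(u) = - \frac{5 u^{7}}{7} - \frac{u^{6}}{4} + \frac{u^{4}}{2} + \frac{4 u^{3}}{9}.

A first test for any F(u): its u-derivative must equal f(u) identically.
Check: d/du[- \frac{5 u^{7}}{7} - \frac{u^{6}}{4} + \frac{u^{4}}{2} + \frac{4 u^{3}}{9}] = - 5 u^{6} - \frac{3 u^{5}}{2} + 2 u^{3} + \frac{4 u^{2}}{3}, which equals f(u).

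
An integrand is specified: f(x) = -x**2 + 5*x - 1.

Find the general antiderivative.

F(x) = -x**3/3 + 5*x**2/2 - x + C

Integrate term by term and add the pieces.
Check: d/dx[-x**3/3 + 5*x**2/2 - x] = -x**2 + 5*x - 1 = f(x).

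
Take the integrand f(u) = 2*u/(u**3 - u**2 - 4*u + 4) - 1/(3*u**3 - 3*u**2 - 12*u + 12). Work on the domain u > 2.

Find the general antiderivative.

F(u) = (33*log(u - 2) - 20*log(u - 1) - 13*log(u + 2))/36 + C

Factor the denominator (3*(u - 2)*(u - 1)*(u + 2)) and decompose: f = -13/(36*(u + 2)) - 5/(9*(u - 1)) + 11/(12*(u - 2)); each piece integrates to a log, atan, or power term.
Check: d/du[(33*log(u - 2) - 20*log(u - 1) - 13*log(u + 2))/36] = (6*u - 1)/(3*u**3 - 3*u**2 - 12*u + 12), which equals f(u).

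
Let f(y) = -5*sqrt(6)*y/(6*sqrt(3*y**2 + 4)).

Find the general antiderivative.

F(y) = -5*sqrt(6)*sqrt(3*y**2 + 4)/18 + C

f matches the chain-rule pattern g'(h)*h' with inner function h(y) = y**2/2 + 2/3; substituting u = h(y) collapses the integral.
Check: d/dy[-5*sqrt(6)*sqrt(3*y**2 + 4)/18] = -5*sqrt(6)*y/(6*sqrt(3*y**2 + 4)) = f(y).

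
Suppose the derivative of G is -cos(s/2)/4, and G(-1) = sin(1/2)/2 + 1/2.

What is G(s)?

Differentiate the proposed G(s) back; it has to land on the given G'(s).
A general antiderivative is -sin(s/2)/2 + C.
The condition gives C = sin(1/2)/2 + 1/2 - (sin(1/2)/2) = 1/2.
So G(s) = 1/2 - sin(s/2)/2.
Check: d/ds[1/2 - sin(s/2)/2] = -cos(s/2)/4 = G'(s).

G(s) = 1/2 - sin(s/2)/2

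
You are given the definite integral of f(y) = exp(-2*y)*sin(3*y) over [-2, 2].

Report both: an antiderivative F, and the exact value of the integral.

Antiderivative: F(y) = -2*exp(-2*y)*sin(3*y)/13 - 3*exp(-2*y)*cos(3*y)/13; value = -3*exp(-4)*cos(6)/13 - 2*exp(-4)*sin(6)/13 - 2*exp(4)*sin(6)/13 + 3*exp(4)*cos(6)/13

For F(y) to be correct the identity F'(y) - f(y) = 0 must hold.
F(y) = -2*exp(-2*y)*sin(3*y)/13 - 3*exp(-2*y)*cos(3*y)/13 is an antiderivative of f.
Check: d/dy[-2*exp(-2*y)*sin(3*y)/13 - 3*exp(-2*y)*cos(3*y)/13] = exp(-2*y)*sin(3*y) = f(y).
F(2) = -3*exp(-4)*cos(6)/13 - 2*exp(-4)*sin(6)/13; F(-2) = -3*exp(4)*cos(6)/13 + 2*exp(4)*sin(6)/13.
Integral = F(2) - F(-2) = -3*exp(-4)*cos(6)/13 - 2*exp(-4)*sin(6)/13 - 2*exp(4)*sin(6)/13 + 3*exp(4)*cos(6)/13.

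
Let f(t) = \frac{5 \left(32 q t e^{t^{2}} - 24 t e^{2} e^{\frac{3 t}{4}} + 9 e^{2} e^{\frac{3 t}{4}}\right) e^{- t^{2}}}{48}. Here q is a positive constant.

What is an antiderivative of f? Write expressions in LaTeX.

An antiderivative is F(t) = \frac{5 q t^{2}}{3} + \frac{5 e^{- t^{2} + \frac{3 t}{4} + 2}}{4}.

A first test for any F(t): its t-derivative must equal f(t) identically.
Check: d/dt[\frac{5 q t^{2}}{3} + \frac{5 e^{- t^{2} + \frac{3 t}{4} + 2}}{4}] = \frac{10 q t}{3} - \frac{5 t e^{2} e^{\frac{3 t}{4}} e^{- t^{2}}}{2} + \frac{15 e^{2} e^{\frac{3 t}{4}} e^{- t^{2}}}{16}, which equals f(t).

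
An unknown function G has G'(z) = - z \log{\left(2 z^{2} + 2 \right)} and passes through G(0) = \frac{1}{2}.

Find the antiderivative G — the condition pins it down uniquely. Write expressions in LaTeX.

G(z) = - \frac{z^{2} \log{\left(2 z^{2} + 2 \right)} - z^{2} + \log{\left(z^{2} + 1 \right)} - 1}{2}

Recover the given G'(z) by differentiating a candidate G(z); any mismatch rules it out.
A general antiderivative is - \frac{z^{2} \log{\left(2 z^{2} + 2 \right)}}{2} + \frac{z^{2}}{2} - \frac{\log{\left(z^{2} + 1 \right)}}{2} + C.
The condition gives C = \frac{1}{2} - (0) = \frac{1}{2}.
So G(z) = - \frac{z^{2} \log{\left(2 z^{2} + 2 \right)} - z^{2} + \log{\left(z^{2} + 1 \right)} - 1}{2}.
Check: d/dz[- \frac{z^{2} \log{\left(2 z^{2} + 2 \right)} - z^{2} + \log{\left(z^{2} + 1 \right)} - 1}{2}] = - z \log{\left(z^{2} + 1 \right)} - z \log{\left(2 \right)}, which equals G'(z).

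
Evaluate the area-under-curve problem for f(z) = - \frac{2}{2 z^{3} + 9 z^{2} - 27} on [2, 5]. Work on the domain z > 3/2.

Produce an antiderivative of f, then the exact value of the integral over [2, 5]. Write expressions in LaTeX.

Antiderivative: F(z) = \frac{2 \left(- 2 \left(z + 3\right) \log{\left(z - \frac{3}{2} \right)} + 2 \left(z + 3\right) \log{\left(z + 3 \right)} - 9\right)}{81 \left(z + 3\right)}; value = - \frac{4 \log{\left(5 \right)}}{81} - \frac{4 \log{\left(\frac{7}{2} \right)}}{81} - \frac{4 \log{\left(2 \right)}}{81} + \frac{1}{60} + \frac{4 \log{\left(8 \right)}}{81}

The denominator factors as \left(z + 3\right)^{2} \left(2 z - 3\right); partial fractions split f into directly integrable pieces: - \frac{8}{81 \left(2 z - 3\right)} + \frac{4}{81 \left(z + 3\right)} + \frac{2}{9 \left(z + 3\right)^{2}}.
F(z) = \frac{2 \left(- 2 \left(z + 3\right) \log{\left(z - \frac{3}{2} \right)} + 2 \left(z + 3\right) \log{\left(z + 3 \right)} - 9\right)}{81 \left(z + 3\right)} is an antiderivative of f.
Check: d/dz[\frac{2 \left(- 2 \left(z + 3\right) \log{\left(z - \frac{3}{2} \right)} + 2 \left(z + 3\right) \log{\left(z + 3 \right)} - 9\right)}{81 \left(z + 3\right)}] = - \frac{2}{2 z^{3} + 9 z^{2} - 27} = f(z).
F(5) = - \frac{4 \log{\left(\frac{7}{2} \right)}}{81} - \frac{1}{36} + \frac{4 \log{\left(8 \right)}}{81}; F(2) = - \frac{2}{45} + \frac{4 \log{\left(2 \right)}}{81} + \frac{4 \log{\left(5 \right)}}{81}.
Integral = F(5) - F(2) = - \frac{4 \log{\left(5 \right)}}{81} - \frac{4 \log{\left(\frac{7}{2} \right)}}{81} - \frac{4 \log{\left(2 \right)}}{81} + \frac{1}{60} + \frac{4 \log{\left(8 \right)}}{81}.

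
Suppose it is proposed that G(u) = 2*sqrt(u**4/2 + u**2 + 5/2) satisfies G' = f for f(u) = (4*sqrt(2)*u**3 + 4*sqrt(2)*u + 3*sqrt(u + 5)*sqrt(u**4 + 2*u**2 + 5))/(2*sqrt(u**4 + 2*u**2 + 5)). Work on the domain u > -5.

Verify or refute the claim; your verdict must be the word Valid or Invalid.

Invalid: d/du[G] - f = -3*sqrt(u + 5)/2, which is not 0.

d/du[G] = (2*sqrt(2)*u**3 + 2*sqrt(2)*u)/sqrt(u**4 + 2*u**2 + 5)
d/du[G] - f(u) = -3*sqrt(u + 5)/2 != 0.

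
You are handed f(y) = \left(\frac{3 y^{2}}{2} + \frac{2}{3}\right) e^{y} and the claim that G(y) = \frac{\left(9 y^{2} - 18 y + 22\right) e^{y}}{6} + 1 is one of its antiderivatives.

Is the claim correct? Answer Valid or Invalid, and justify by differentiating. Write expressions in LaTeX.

Valid: G'(y) = f(y).

d/dy[G] = \frac{3 y^{2} e^{y}}{2} + \frac{2 e^{y}}{3}
This equals f(y) exactly, so the claim holds.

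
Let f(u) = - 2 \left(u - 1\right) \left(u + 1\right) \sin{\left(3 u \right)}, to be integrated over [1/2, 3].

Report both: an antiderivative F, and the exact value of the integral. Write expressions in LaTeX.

Antiderivative: F(u) = \frac{2 u^{2} \cos{\left(3 u \right)}}{3} - \frac{4 u \sin{\left(3 u \right)}}{9} - \frac{22 \cos{\left(3 u \right)}}{27}; value = \frac{140 \cos{\left(9 \right)}}{27} - \frac{4 \sin{\left(9 \right)}}{3} + \frac{35 \cos{\left(\frac{3}{2} \right)}}{54} + \frac{2 \sin{\left(\frac{3}{2} \right)}}{9}

A candidate is checked by its d/du: the result must match f(u).
F(u) = \frac{2 u^{2} \cos{\left(3 u \right)}}{3} - \frac{4 u \sin{\left(3 u \right)}}{9} - \frac{22 \cos{\left(3 u \right)}}{27} is an antiderivative of f.
Check: d/du[\frac{2 u^{2} \cos{\left(3 u \right)}}{3} - \frac{4 u \sin{\left(3 u \right)}}{9} - \frac{22 \cos{\left(3 u \right)}}{27}] = - 2 u^{2} \sin{\left(3 u \right)} + 2 \sin{\left(3 u \right)}, which equals f(u).
F(3) = \frac{140 \cos{\left(9 \right)}}{27} - \frac{4 \sin{\left(9 \right)}}{3}; F(1/2) = - \frac{2 \sin{\left(\frac{3}{2} \right)}}{9} - \frac{35 \cos{\left(\frac{3}{2} \right)}}{54}.
Integral = F(3) - F(1/2) = \frac{140 \cos{\left(9 \right)}}{27} - \frac{4 \sin{\left(9 \right)}}{3} + \frac{35 \cos{\left(\frac{3}{2} \right)}}{54} + \frac{2 \sin{\left(\frac{3}{2} \right)}}{9}.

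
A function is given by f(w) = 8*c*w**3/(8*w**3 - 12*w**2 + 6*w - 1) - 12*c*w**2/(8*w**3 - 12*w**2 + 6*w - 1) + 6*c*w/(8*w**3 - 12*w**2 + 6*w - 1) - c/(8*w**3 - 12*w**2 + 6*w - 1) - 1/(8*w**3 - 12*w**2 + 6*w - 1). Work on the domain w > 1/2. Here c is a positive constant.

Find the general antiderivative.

The integrand splits into summands that can be handled one at a time.
Check: d/dw[(16*c*w**3 - 16*c*w**2 + 4*c*w + 1)/(4*(2*w - 1)**2)] = (8*c*w**3 - 12*c*w**2 + 6*c*w - c - 1)/(8*w**3 - 12*w**2 + 6*w - 1), which equals f(w).

F(w) = (16*c*w**3 - 16*c*w**2 + 4*c*w + 1)/(4*(2*w - 1)**2) + C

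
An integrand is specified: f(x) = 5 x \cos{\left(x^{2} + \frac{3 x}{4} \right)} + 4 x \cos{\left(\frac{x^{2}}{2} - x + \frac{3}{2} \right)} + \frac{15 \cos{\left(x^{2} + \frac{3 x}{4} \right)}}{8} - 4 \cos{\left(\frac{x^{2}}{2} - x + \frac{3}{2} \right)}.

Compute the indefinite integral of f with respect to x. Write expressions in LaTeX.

The integrand splits into summands that can be handled one at a time.
Check: d/dx[\frac{5 \sin{\left(x^{2} + \frac{3 x}{4} \right)} + 8 \sin{\left(\frac{x^{2}}{2} - x + \frac{3}{2} \right)}}{2}] = 5 x \cos{\left(x^{2} + \frac{3 x}{4} \right)} + 4 x \cos{\left(\frac{x^{2}}{2} - x + \frac{3}{2} \right)} + \frac{15 \cos{\left(x^{2} + \frac{3 x}{4} \right)}}{8} - 4 \cos{\left(\frac{x^{2}}{2} - x + \frac{3}{2} \right)} = f(x).

F(x) = \frac{5 \sin{\left(x^{2} + \frac{3 x}{4} \right)} + 8 \sin{\left(\frac{x^{2}}{2} - x + \frac{3}{2} \right)}}{2} + C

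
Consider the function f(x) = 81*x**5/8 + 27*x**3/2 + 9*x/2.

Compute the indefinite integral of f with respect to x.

F(x) = 27*x**6/16 + 27*x**4/8 + 9*x**2/4 + C

f matches the chain-rule pattern g'(h)*h' with inner function h(x) = 3*x**2/2 + 1; substituting u = h(x) collapses the integral.
Check: d/dx[27*x**6/16 + 27*x**4/8 + 9*x**2/4] = 81*x**5/8 + 27*x**3/2 + 9*x/2 = f(x).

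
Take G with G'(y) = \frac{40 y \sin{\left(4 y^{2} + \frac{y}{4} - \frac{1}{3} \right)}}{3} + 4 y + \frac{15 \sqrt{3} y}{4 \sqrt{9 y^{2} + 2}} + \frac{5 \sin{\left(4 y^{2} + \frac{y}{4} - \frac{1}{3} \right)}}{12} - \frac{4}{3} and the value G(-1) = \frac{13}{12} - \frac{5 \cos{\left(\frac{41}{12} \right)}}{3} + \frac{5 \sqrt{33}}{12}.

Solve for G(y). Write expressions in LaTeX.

The integrand splits into summands that can be handled one at a time.
A general antiderivative is 2 y^{2} - \frac{4 y}{3} + \frac{5 \sqrt{3 y^{2} + \frac{2}{3}}}{4} - \frac{5 \cos{\left(4 y^{2} + \frac{y}{4} - \frac{1}{3} \right)}}{3} - \frac{5}{4} + C.
The condition gives C = \frac{13}{12} - \frac{5 \cos{\left(\frac{41}{12} \right)}}{3} + \frac{5 \sqrt{33}}{12} - (- \frac{5 \cos{\left(\frac{41}{12} \right)}}{3} + \frac{25}{12} + \frac{5 \sqrt{33}}{12}) = -1.
So G(y) = 2 y^{2} - \frac{4 y}{3} + \frac{5 \sqrt{3 y^{2} + \frac{2}{3}}}{4} - \frac{5 \cos{\left(4 y^{2} + \frac{y}{4} - \frac{1}{3} \right)}}{3} - \frac{9}{4}.
Check: d/dy[2 y^{2} - \frac{4 y}{3} + \frac{5 \sqrt{3 y^{2} + \frac{2}{3}}}{4} - \frac{5 \cos{\left(4 y^{2} + \frac{y}{4} - \frac{1}{3} \right)}}{3} - \frac{9}{4}] = \frac{160 y \sqrt{9 y^{2} + 2} \sin{\left(4 y^{2} + \frac{y}{4} - \frac{1}{3} \right)} + 48 y \sqrt{9 y^{2} + 2} + 45 \sqrt{3} y + 5 \sqrt{9 y^{2} + 2} \sin{\left(4 y^{2} + \frac{y}{4} - \frac{1}{3} \right)} - 16 \sqrt{9 y^{2} + 2}}{12 \sqrt{9 y^{2} + 2}}, which equals G'(y).

G(y) = 2 y^{2} - \frac{4 y}{3} + \frac{5 \sqrt{3 y^{2} + \frac{2}{3}}}{4} - \frac{5 \cos{\left(4 y^{2} + \frac{y}{4} - \frac{1}{3} \right)}}{3} - \frac{9}{4}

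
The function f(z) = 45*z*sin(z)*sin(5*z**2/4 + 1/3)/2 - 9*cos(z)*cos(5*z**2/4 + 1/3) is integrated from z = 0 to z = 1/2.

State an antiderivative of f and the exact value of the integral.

Antiderivative: F(z) = -9*sin(z)*cos(5*z**2/4 + 1/3); value = -9*sin(1/2)*cos(31/48)

Recognize the product-rule pattern: f = u'v + uv' with u = -9*cos(5*z**2/4 + 1/3), v = sin(z), so integration by parts undoes it.
F(z) = -9*sin(z)*cos(5*z**2/4 + 1/3) is an antiderivative of f.
Check: d/dz[-9*sin(z)*cos(5*z**2/4 + 1/3)] = 45*z*sin(z)*sin(5*z**2/4 + 1/3)/2 - 9*cos(z)*cos(5*z**2/4 + 1/3) = f(z).
F(1/2) = -9*sin(1/2)*cos(31/48); F(0) = 0.
Integral = F(1/2) - F(0) = -9*sin(1/2)*cos(31/48).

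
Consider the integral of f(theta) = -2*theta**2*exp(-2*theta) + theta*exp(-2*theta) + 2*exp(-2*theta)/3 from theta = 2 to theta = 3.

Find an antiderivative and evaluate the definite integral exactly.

Antiderivative: F(theta) = theta**2*exp(-2*theta) + theta*exp(-2*theta)/2 - exp(-2*theta)/12; value = -59*exp(-4)/12 + 125*exp(-6)/12

Recognize the product-rule pattern: f = u'v + uv' with u = theta**2 + theta/2 - 1/12, v = exp(-2*theta), so integration by parts undoes it.
F(theta) = theta**2*exp(-2*theta) + theta*exp(-2*theta)/2 - exp(-2*theta)/12 is an antiderivative of f.
Check: d/dtheta[theta**2*exp(-2*theta) + theta*exp(-2*theta)/2 - exp(-2*theta)/12] = (-6*theta**2 + 3*theta + 2)*exp(-2*theta)/3, which equals f(theta).
F(3) = 125*exp(-6)/12; F(2) = 59*exp(-4)/12.
Integral = F(3) - F(2) = -59*exp(-4)/12 + 125*exp(-6)/12.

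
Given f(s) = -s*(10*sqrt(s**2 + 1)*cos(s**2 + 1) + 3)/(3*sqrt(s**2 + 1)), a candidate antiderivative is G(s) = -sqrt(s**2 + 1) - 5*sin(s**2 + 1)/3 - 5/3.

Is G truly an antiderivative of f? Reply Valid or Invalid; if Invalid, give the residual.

Valid - the claim checks out under differentiation.

d/ds[G] = (-10*s*sqrt(s**2 + 1)*cos(s**2 + 1) - 3*s)/(3*sqrt(s**2 + 1))
This equals f(s) exactly, so the claim holds.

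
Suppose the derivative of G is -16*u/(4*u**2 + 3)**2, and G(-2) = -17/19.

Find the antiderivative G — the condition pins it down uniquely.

The substitution w = 2*u**2 + 3/2 works: G'(u) is exactly (dG/dw)*(dw/du) for that inner function.
A general antiderivative is 1/(2*u**2 + 3/2) + C.
The condition gives C = -17/19 - (2/19) = -1.
So G(u) = (-4*u**2 - 1)/(4*u**2 + 3).
Check: d/du[(-4*u**2 - 1)/(4*u**2 + 3)] = -16*u/(16*u**4 + 24*u**2 + 9), which equals G'(u).

G(u) = (-4*u**2 - 1)/(4*u**2 + 3)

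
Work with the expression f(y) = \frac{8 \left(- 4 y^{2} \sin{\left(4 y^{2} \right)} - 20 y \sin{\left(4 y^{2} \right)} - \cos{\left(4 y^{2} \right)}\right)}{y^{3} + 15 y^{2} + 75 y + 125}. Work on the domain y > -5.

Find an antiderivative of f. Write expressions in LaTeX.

An antiderivative is F(y) = \frac{4 \cos{\left(4 y^{2} \right)}}{\left(y + 5\right)^{2}}.

f has the shape u'v + uv' for u = \frac{4}{\left(y + 5\right)^{2}} and v = \cos{\left(4 y^{2} \right)} — it is the derivative of the product u*v.
Check: d/dy[\frac{4 \cos{\left(4 y^{2} \right)}}{\left(y + 5\right)^{2}}] = \frac{- 32 y^{2} \sin{\left(4 y^{2} \right)} - 160 y \sin{\left(4 y^{2} \right)} - 8 \cos{\left(4 y^{2} \right)}}{y^{3} + 15 y^{2} + 75 y + 125}, which equals f(y).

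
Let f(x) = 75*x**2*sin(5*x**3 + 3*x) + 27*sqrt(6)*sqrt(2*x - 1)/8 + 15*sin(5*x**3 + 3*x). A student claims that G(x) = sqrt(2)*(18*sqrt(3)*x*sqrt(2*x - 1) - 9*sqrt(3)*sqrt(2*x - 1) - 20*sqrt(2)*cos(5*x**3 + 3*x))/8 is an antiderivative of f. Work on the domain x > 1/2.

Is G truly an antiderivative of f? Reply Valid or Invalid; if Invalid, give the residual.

Valid - differentiating G returns exactly f.

d/dx[G] = (600*x**2*sqrt(2*x - 1)*sin(5*x**3 + 3*x) + 54*sqrt(6)*x + 120*sqrt(2*x - 1)*sin(5*x**3 + 3*x) - 27*sqrt(6))/(8*sqrt(2*x - 1))
This equals f(x) exactly, so the claim holds.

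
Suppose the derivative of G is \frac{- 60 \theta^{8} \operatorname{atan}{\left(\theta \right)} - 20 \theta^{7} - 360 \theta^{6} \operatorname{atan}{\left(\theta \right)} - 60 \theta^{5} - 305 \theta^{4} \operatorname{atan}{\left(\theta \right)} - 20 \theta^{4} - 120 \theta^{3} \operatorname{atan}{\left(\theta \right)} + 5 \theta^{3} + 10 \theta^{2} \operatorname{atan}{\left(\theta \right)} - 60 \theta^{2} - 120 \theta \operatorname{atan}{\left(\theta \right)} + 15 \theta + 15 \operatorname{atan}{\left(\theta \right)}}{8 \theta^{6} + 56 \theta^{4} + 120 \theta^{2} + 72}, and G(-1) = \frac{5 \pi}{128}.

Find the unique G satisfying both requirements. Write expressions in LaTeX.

Check a candidate G(\theta) by differentiating: d/d\theta[G] must match the given G'(\theta).
A general antiderivative is - \frac{5 \theta \left(2 \theta^{4} + 2 \theta - \frac{1}{2}\right) \operatorname{atan}{\left(\theta \right)}}{8 \left(\frac{\theta^{2}}{2} + \frac{3}{2}\right)} + C.
The condition gives C = \frac{5 \pi}{128} - (\frac{5 \pi}{128}) = 0.
So G(\theta) = \frac{- 20 \theta^{5} \operatorname{atan}{\left(\theta \right)} - 20 \theta^{2} \operatorname{atan}{\left(\theta \right)} + 5 \theta \operatorname{atan}{\left(\theta \right)}}{8 \theta^{2} + 24}.
Check: d/d\theta[\frac{- 20 \theta^{5} \operatorname{atan}{\left(\theta \right)} - 20 \theta^{2} \operatorname{atan}{\left(\theta \right)} + 5 \theta \operatorname{atan}{\left(\theta \right)}}{8 \theta^{2} + 24}] = \frac{- 60 \theta^{8} \operatorname{atan}{\left(\theta \right)} - 20 \theta^{7} - 360 \theta^{6} \operatorname{atan}{\left(\theta \right)} - 60 \theta^{5} - 305 \theta^{4} \operatorname{atan}{\left(\theta \right)} - 20 \theta^{4} - 120 \theta^{3} \operatorname{atan}{\left(\theta \right)} + 5 \theta^{3} + 10 \theta^{2} \operatorname{atan}{\left(\theta \right)} - 60 \theta^{2} - 120 \theta \operatorname{atan}{\left(\theta \right)} + 15 \theta + 15 \operatorname{atan}{\left(\theta \right)}}{8 \theta^{6} + 56 \theta^{4} + 120 \theta^{2} + 72} = G'(\theta).

G(\theta) = \frac{- 20 \theta^{5} \operatorname{atan}{\left(\theta \right)} - 20 \theta^{2} \operatorname{atan}{\left(\theta \right)} + 5 \theta \operatorname{atan}{\left(\theta \right)}}{8 \theta^{2} + 24}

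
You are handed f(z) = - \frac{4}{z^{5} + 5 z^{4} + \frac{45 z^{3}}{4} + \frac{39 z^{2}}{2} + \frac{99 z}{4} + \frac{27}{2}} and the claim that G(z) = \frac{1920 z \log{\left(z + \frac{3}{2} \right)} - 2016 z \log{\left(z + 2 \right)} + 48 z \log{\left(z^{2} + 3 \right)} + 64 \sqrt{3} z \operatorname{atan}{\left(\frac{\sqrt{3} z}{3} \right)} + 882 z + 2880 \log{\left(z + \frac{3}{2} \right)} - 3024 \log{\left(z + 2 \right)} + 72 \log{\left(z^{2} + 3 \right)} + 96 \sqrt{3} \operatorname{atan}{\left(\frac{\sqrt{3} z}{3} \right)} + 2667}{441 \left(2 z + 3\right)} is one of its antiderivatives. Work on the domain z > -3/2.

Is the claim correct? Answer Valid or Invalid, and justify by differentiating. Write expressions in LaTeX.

Valid - the claim checks out under differentiation.

d/dz[G] = - \frac{16}{4 z^{5} + 20 z^{4} + 45 z^{3} + 78 z^{2} + 99 z + 54}
This equals f(z) exactly, so the claim holds.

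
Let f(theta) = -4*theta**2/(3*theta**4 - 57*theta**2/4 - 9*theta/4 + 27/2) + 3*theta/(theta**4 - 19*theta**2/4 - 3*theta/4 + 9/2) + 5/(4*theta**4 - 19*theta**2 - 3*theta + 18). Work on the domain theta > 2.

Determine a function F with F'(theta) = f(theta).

The denominator factors as 3*(theta - 2)*(theta - 1)*(2*theta + 3)**2; partial fractions split f into directly integrable pieces: 152/(245*(2*theta + 3)) - 20/(7*(2*theta + 3)**2) - 7/(15*(theta - 1)) + 23/(147*(theta - 2)).
Check: d/dtheta[(115*(2*theta + 3)*log(theta - 2) - 343*(2*theta + 3)*log(theta - 1) + 228*(2*theta + 3)*log(theta + 3/2) + 1050)/(735*(2*theta + 3))] = (-16*theta**2 + 36*theta + 15)/(12*theta**4 - 57*theta**2 - 9*theta + 54), which equals f(theta).

An antiderivative is F(theta) = (115*(2*theta + 3)*log(theta - 2) - 343*(2*theta + 3)*log(theta - 1) + 228*(2*theta + 3)*log(theta + 3/2) + 1050)/(735*(2*theta + 3)).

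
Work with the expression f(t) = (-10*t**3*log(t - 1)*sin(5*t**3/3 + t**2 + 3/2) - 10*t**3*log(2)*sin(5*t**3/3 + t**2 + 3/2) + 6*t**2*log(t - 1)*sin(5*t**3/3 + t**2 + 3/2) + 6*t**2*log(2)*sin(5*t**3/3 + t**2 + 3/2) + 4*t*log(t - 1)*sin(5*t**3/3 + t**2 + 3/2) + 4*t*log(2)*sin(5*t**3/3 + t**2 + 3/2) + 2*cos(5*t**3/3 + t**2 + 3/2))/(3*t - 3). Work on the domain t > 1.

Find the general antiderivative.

f has the shape u'v + uv' for u = 2*cos(5*t**3/3 + t**2 + 3/2)/3 and v = log(2*t - 2) — it is the derivative of the product u*v.
Check: d/dt[2*log(2*t - 2)*cos(5*t**3/3 + t**2 + 3/2)/3] = (-10*t**3*log(t - 1)*sin(5*t**3/3 + t**2 + 3/2) - 10*t**3*log(2)*sin(5*t**3/3 + t**2 + 3/2) + 6*t**2*log(t - 1)*sin(5*t**3/3 + t**2 + 3/2) + 6*t**2*log(2)*sin(5*t**3/3 + t**2 + 3/2) + 4*t*log(t - 1)*sin(5*t**3/3 + t**2 + 3/2) + 4*t*log(2)*sin(5*t**3/3 + t**2 + 3/2) + 2*cos(5*t**3/3 + t**2 + 3/2))/(3*t - 3) = f(t).

F(t) = 2*log(2*t - 2)*cos(5*t**3/3 + t**2 + 3/2)/3 + C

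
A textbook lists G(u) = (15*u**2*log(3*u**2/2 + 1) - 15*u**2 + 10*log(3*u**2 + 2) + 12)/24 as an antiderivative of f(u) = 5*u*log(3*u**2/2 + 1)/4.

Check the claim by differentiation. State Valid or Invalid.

d/du[G] = 5*u*log(3*u**2/2 + 1)/4
This equals f(u) exactly, so the claim holds.

Valid - the claim checks out under differentiation.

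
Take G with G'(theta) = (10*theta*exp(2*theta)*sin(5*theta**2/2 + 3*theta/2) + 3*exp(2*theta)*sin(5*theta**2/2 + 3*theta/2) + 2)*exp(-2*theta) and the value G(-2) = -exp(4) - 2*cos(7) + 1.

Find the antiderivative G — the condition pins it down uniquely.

G(theta) = -2*cos(5*theta**2/2 + 3*theta/2) + 1 - exp(-2*theta)

A first test for any G(theta): its theta-derivative must equal the given G'(theta).
A general antiderivative is -2*cos(5*theta**2/2 + 3*theta/2) - exp(-2*theta) + C.
The condition gives C = -exp(4) - 2*cos(7) + 1 - (-exp(4) - 2*cos(7)) = 1.
So G(theta) = -2*cos(5*theta**2/2 + 3*theta/2) + 1 - exp(-2*theta).
Check: d/dtheta[-2*cos(5*theta**2/2 + 3*theta/2) + 1 - exp(-2*theta)] = (10*theta*exp(2*theta)*sin(5*theta**2/2 + 3*theta/2) + 3*exp(2*theta)*sin(5*theta**2/2 + 3*theta/2) + 2)*exp(-2*theta) = G'(theta).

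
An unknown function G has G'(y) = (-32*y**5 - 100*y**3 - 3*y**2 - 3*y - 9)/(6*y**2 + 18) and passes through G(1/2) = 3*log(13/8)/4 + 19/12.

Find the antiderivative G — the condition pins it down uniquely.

G(y) = -(16*y**4 + 4*y**2 + 6*y - 9*log(y**2/2 + 3/2) - 24)/12

Since d/dy undoes antidifferentiation here, G(y) must give back the stated G'(y).
A general antiderivative is -4*y**4/3 - y**2/3 - y/2 + 3*log(y**2/2 + 3/2)/4 + C.
The condition gives C = 3*log(13/8)/4 + 19/12 - (-5/12 + 3*log(13/8)/4) = 2.
So G(y) = -(16*y**4 + 4*y**2 + 6*y - 9*log(y**2/2 + 3/2) - 24)/12.
Check: d/dy[-(16*y**4 + 4*y**2 + 6*y - 9*log(y**2/2 + 3/2) - 24)/12] = (-32*y**5 - 100*y**3 - 3*y**2 - 3*y - 9)/(6*y**2 + 18) = G'(y).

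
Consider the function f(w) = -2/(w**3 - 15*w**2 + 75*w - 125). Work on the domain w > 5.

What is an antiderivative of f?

An antiderivative is F(w) = (w - 5)**(-2).

A first test for any F(w): its w-derivative must equal f(w) identically.
Check: d/dw[(w - 5)**(-2)] = -2/(w**3 - 15*w**2 + 75*w - 125) = f(w).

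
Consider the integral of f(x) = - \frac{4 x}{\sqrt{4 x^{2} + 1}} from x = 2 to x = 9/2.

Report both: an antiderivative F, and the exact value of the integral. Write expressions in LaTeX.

Antiderivative: F(x) = - \sqrt{4 x^{2} + 1}; value = - \sqrt{82} + \sqrt{17}

f matches the chain-rule pattern g'(h)*h' with inner function h(x) = 4 x^{2} + 1; substituting u = h(x) collapses the integral.
F(x) = - \sqrt{4 x^{2} + 1} is an antiderivative of f.
Check: d/dx[- \sqrt{4 x^{2} + 1}] = - \frac{4 x}{\sqrt{4 x^{2} + 1}} = f(x).
F(9/2) = - \sqrt{82}; F(2) = - \sqrt{17}.
Integral = F(9/2) - F(2) = - \sqrt{82} + \sqrt{17}.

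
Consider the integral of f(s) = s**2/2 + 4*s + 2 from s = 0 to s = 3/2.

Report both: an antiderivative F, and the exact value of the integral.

The integrand splits into summands that can be handled one at a time.
F(s) = s**3/6 + 2*s**2 + 2*s is an antiderivative of f.
Check: d/ds[s**3/6 + 2*s**2 + 2*s] = s**2/2 + 4*s + 2 = f(s).
F(3/2) = 129/16; F(0) = 0.
Integral = F(3/2) - F(0) = 129/16.

Antiderivative: F(s) = s**3/6 + 2*s**2 + 2*s; value = 129/16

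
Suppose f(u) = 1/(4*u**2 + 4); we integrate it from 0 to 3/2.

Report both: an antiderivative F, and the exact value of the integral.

Differentiate the proposed F(u) back; it has to land on f(u) exactly.
F(u) = atan(u)/4 is an antiderivative of f.
Check: d/du[atan(u)/4] = 1/(4*u**2 + 4) = f(u).
F(3/2) = atan(3/2)/4; F(0) = 0.
Integral = F(3/2) - F(0) = atan(3/2)/4.

Antiderivative: F(u) = atan(u)/4; value = atan(3/2)/4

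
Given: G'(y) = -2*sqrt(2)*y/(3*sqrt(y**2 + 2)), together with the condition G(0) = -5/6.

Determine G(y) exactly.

The substitution u = 2*y**2 + 4 works: G'(y) is exactly (dG/du)*(du/dy) for that inner function.
A general antiderivative is -2*sqrt(2*y**2 + 4)/3 + C.
The condition gives C = -5/6 - (-4/3) = 1/2.
So G(y) = -(4*sqrt(2)*sqrt(y**2 + 2) - 3)/6.
Check: d/dy[-(4*sqrt(2)*sqrt(y**2 + 2) - 3)/6] = -2*sqrt(2)*y/(3*sqrt(y**2 + 2)) = G'(y).

G(y) = -(4*sqrt(2)*sqrt(y**2 + 2) - 3)/6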